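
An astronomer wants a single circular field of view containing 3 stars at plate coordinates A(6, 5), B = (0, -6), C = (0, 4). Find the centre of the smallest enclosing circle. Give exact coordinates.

Side lengths²: AB² = 157, AC² = 37, BC² = 100.
Since AB² = 157 ≥ 100 + 37 = 137, the angle opposite AB is not acute, so the smallest enclosing circle has AB as diameter.
Centre = midpoint of AB = (3, -0.5), r² = 157/4 = 39.25.
Centre = (3, -0.5).

(3, -0.5)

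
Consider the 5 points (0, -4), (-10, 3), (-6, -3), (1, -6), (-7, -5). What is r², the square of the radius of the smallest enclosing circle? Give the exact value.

The minimum enclosing circle of a finite set is fixed by two of the points (as a diameter) or three (as a circumcircle).
The farthest pair is (-10, 3)–(1, -6) with squared distance 202. The circle on this segment as diameter has centre (-4.5, -1.5) and r² = 202/4 = 50.5.
Check (0, -4): distance² to centre = 26.5 ≤ 50.5, so it lies inside.
All remaining points lie in this disk, and no smaller disk contains both endpoints, so this is the minimum enclosing circle.

50.5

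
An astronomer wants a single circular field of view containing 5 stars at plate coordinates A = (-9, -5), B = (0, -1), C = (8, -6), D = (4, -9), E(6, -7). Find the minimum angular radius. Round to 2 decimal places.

A smallest enclosing disk is always determined by at most three of the input points on its boundary.
The farthest pair is A–C with squared distance 290. The circle on this segment as diameter has centre (-0.5, -5.5) and r² = 290/4 = 72.5.
Check B: distance² to centre = 20.5 ≤ 72.5, so it lies inside.
All remaining points lie in this disk, and no smaller disk contains both endpoints, so this is the minimum enclosing circle.
r = √(72.5) ≈ 8.51.

8.51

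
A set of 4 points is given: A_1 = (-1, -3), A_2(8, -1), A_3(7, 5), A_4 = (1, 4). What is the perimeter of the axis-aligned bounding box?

34

Width = max x − min x = 8 − (-1) = 9.
Height = max y − min y = 5 − (-3) = 8.
Perimeter = 2(9 + 8) = 34.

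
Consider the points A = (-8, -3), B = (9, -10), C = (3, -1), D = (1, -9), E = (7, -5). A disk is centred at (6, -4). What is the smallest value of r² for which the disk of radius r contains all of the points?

The required radius is the distance from (6, -4) to the farthest point.
Squared distances: 197, 45, 18, 50, 2.
Maximum is 197, attained at A.

197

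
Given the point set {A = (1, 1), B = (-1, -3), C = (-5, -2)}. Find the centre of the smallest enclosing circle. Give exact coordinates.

Side lengths²: AB² = 20, AC² = 45, BC² = 17.
Since AC² = 45 ≥ 20 + 17 = 37, the angle opposite AC is not acute, so the smallest enclosing circle has AC as diameter.
Centre = midpoint of AC = (-2, -0.5), r² = 45/4 = 11.25.
Centre = (-2, -0.5).

(-2, -0.5)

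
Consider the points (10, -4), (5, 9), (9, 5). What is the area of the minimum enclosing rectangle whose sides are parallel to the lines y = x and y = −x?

In coordinates u = x + y, v = x − y the rectangle is axis-aligned; the map (x,y)→(u,v) scales areas by 2.
u-values: 6, 14, 14; range = 14 − 6 = 8.
v-values: 14, -4, 4; range = 14 − (-4) = 18.
Area = (8 × 18) / 2 = 72.

72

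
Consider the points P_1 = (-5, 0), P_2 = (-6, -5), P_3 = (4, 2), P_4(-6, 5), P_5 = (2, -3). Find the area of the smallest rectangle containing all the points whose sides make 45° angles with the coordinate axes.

136

In coordinates u = x + y, v = x − y the rectangle is axis-aligned; the map (x,y)→(u,v) scales areas by 2.
u-values: -5, -11, 6, -1, -1; range = 6 − (-11) = 17.
v-values: -5, -1, 2, -11, 5; range = 5 − (-11) = 16.
Area = (17 × 16) / 2 = 136.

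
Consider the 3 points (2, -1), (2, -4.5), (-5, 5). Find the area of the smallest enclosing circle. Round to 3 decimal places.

Call the three points A, B, C in the order given.
Side lengths²: AB² = 12.25, AC² = 85, BC² = 139.25.
Since BC² = 139.25 ≥ 85 + 12.25 = 97.25, the angle opposite BC is not acute, so the smallest enclosing circle has BC as diameter.
Centre = midpoint of BC = (-1.5, 0.25), r² = 139.25/4 = 34.8125.
Area = π·r² = π·34.8125 ≈ 109.367.

109.367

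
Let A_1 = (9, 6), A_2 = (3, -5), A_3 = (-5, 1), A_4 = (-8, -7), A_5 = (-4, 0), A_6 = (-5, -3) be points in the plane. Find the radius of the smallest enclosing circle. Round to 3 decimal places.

10.700

The minimum enclosing circle of a finite set is fixed by two of the points (as a diameter) or three (as a circumcircle).
The farthest pair is A_1–A_4 with squared distance 458. The circle on this segment as diameter has centre (0.5, -0.5) and r² = 458/4 = 114.5.
Check A_2: distance² to centre = 26.5 ≤ 114.5, so it lies inside.
All remaining points lie in this disk, and no smaller disk contains both endpoints, so this is the minimum enclosing circle.
r = √(114.5) ≈ 10.700.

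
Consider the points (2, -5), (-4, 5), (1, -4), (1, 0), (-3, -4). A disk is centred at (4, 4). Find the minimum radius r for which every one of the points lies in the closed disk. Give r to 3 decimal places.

10.630

The required radius is the distance from (4, 4) to the farthest point.
Squared distances: 85, 65, 73, 25, 113.
Maximum is 113, attained at (-3, -4).
r = √113 ≈ 10.630.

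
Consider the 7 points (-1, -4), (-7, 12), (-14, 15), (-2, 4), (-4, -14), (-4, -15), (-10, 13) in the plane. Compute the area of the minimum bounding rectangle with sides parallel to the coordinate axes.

390

x ranges over [-14, -1], width 13.
y ranges over [-15, 15], height 30.
Area = 13 × 30 = 390.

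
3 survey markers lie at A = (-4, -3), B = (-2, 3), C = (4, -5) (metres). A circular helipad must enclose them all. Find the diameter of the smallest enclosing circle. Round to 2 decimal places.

10.03

Side lengths²: AB² = 40, AC² = 68, BC² = 100.
Since BC² = 100 < 68 + 40 = 108, the triangle is acute, so the smallest enclosing circle is the circumcircle.
Circumcentre = (9/13, -16/13), r² = 4250/169.
Diameter = 2r = 2√(4250/169) ≈ 10.03.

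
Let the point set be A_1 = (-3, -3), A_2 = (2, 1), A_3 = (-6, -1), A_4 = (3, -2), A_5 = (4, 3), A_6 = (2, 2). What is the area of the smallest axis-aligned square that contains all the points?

The bounding box has width 10 and height 6.
An axis-aligned square enclosing the set must have side ≥ max(width, height).
So the minimum side is max(10, 6) = 10.
Area = 10² = 100.

100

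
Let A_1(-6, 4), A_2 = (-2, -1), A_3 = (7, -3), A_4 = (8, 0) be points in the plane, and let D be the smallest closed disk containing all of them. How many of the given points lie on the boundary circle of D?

3

A smallest enclosing disk is always determined by at most three of the input points on its boundary.
The minimum enclosing circle is determined by three boundary points: A_1, A_3, A_4.
Their circumcentre is (15/23, 18/23) with r² = 28885/529.
The farthest remaining point A_2 is at distance² 5402/529 ≤ 28885/529.
The points at distance exactly r from the centre are A_1, A_3, A_4 — 3 points.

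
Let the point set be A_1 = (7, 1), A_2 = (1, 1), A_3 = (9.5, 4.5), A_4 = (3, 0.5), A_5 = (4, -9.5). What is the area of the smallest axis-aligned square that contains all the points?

The bounding box has width 8.5 and height 14.
An axis-aligned square enclosing the set must have side ≥ max(width, height).
So the minimum side is max(8.5, 14) = 14.
Area = 14² = 196.

196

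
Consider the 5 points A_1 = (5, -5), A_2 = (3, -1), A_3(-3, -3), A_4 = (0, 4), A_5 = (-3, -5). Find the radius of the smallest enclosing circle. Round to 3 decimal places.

The minimum enclosing circle is determined by three boundary points: A_1, A_4, A_5.
Their circumcentre is (1, -4/3) with r² = 265/9.
The farthest remaining point A_3 is at distance² 169/9 ≤ 265/9.
r = √(265/9) ≈ 5.426.

5.426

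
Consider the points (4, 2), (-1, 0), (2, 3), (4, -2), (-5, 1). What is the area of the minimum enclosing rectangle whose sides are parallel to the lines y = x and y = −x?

60

In coordinates u = x + y, v = x − y the rectangle is axis-aligned; the map (x,y)→(u,v) scales areas by 2.
u-values: 6, -1, 5, 2, -4; range = 6 − (-4) = 10.
v-values: 2, -1, -1, 6, -6; range = 6 − (-6) = 12.
Area = (10 × 12) / 2 = 60.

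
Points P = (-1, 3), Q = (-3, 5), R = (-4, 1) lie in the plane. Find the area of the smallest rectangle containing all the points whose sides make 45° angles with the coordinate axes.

In coordinates u = x + y, v = x − y the rectangle is axis-aligned; the map (x,y)→(u,v) scales areas by 2.
u-values: 2, 2, -3; range = 2 − (-3) = 5.
v-values: -4, -8, -5; range = -4 − (-8) = 4.
Area = (5 × 4) / 2 = 10.

10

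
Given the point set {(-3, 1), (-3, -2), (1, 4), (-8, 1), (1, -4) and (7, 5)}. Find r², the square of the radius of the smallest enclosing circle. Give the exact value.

60.25

By Welzl's lemma the MEC is supported by two points (diametrically opposite) or three points (on a circumcircle).
The farthest pair is (-8, 1)–(7, 5) with squared distance 241. The circle on this segment as diameter has centre (-0.5, 3) and r² = 241/4 = 60.25.
Check (-3, 1): distance² to centre = 10.25 ≤ 60.25, so it lies inside.
All remaining points lie in this disk, and no smaller disk contains both endpoints, so this is the minimum enclosing circle.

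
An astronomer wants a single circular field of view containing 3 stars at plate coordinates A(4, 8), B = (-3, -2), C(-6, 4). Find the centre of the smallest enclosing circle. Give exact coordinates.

Side lengths²: AB² = 149, AC² = 116, BC² = 45.
Since AB² = 149 < 116 + 45 = 161, the triangle is acute, so the smallest enclosing circle is the circumcircle.
Circumcentre = (1/12, 79/24), r² = 21605/576.
Centre = (1/12, 79/24).

(1/12, 79/24)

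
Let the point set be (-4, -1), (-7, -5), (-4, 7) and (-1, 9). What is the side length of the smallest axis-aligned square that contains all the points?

14

The bounding box has width 6 and height 14.
An axis-aligned square enclosing the set must have side ≥ max(width, height).
So the minimum side is max(6, 14) = 14.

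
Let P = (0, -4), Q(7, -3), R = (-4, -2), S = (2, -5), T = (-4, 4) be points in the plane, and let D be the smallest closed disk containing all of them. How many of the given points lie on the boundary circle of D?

2

A smallest enclosing disk is always determined by at most three of the input points on its boundary.
The farthest pair is Q–T with squared distance 170. The circle on this segment as diameter has centre (1.5, 0.5) and r² = 170/4 = 42.5.
Check P: distance² to centre = 22.5 ≤ 42.5, so it lies inside.
All remaining points lie in this disk, and no smaller disk contains both endpoints, so this is the minimum enclosing circle.
The points at distance exactly r from the centre are Q, T — 2 points.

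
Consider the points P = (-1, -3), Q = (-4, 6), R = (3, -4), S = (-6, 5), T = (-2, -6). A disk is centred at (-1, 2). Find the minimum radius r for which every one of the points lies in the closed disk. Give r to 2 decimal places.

The required radius is the distance from (-1, 2) to the farthest point.
Squared distances: 25, 25, 52, 34, 65.
Maximum is 65, attained at T.
r = √65 ≈ 8.06.

8.06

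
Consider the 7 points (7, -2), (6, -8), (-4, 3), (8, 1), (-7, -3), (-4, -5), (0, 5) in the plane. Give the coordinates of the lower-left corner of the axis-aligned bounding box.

(-7, -8)

x-range [-7, 8], y-range [-8, 5].
The lower-left corner is (-7, -8).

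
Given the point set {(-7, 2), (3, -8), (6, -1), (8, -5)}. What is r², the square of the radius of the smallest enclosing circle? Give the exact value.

By Welzl's lemma the MEC is supported by two points (diametrically opposite) or three points (on a circumcircle).
The farthest pair is (-7, 2)–(8, -5) with squared distance 274. The circle on this segment as diameter has centre (0.5, -1.5) and r² = 274/4 = 68.5.
Check (3, -8): distance² to centre = 48.5 ≤ 68.5, so it lies inside.
All remaining points lie in this disk, and no smaller disk contains both endpoints, so this is the minimum enclosing circle.

68.5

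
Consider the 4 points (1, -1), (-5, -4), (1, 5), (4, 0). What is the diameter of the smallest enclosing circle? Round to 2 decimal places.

A smallest enclosing disk is always determined by at most three of the input points on its boundary.
The minimum enclosing circle is determined by three boundary points: (-5, -4), (1, 5), (4, 0).
Their circumcentre is (-55/38, 5/38) with r² = 21437/722.
The farthest remaining point (1, -1) is at distance² 5249/722 ≤ 21437/722.
Diameter = 2r = 2√(21437/722) ≈ 10.90.

10.90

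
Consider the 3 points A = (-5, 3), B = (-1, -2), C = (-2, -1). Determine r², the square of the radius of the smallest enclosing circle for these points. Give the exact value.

Side lengths²: AB² = 41, AC² = 25, BC² = 2.
Since AB² = 41 ≥ 25 + 2 = 27, the angle opposite AB is not acute, so the smallest enclosing circle has AB as diameter.
Centre = midpoint of AB = (-3, 0.5), r² = 41/4 = 10.25.

10.25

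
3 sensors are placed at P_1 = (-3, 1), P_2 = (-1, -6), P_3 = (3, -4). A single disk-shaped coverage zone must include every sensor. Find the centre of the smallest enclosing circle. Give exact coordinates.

(-0.46875, -2.0625)

Side lengths²: P_1P_2² = 53, P_1P_3² = 61, P_2P_3² = 20.
Since P_1P_3² = 61 < 53 + 20 = 73, the triangle is acute, so the smallest enclosing circle is the circumcircle.
Circumcentre = (-0.46875, -2.0625), r² = 15.7861328125.
Centre = (-0.46875, -2.0625).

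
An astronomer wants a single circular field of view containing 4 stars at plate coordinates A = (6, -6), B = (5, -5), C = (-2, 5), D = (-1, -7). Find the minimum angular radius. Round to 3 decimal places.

6.812

The minimum enclosing circle of a finite set is fixed by two of the points (as a diameter) or three (as a circumcircle).
The minimum enclosing circle is determined by three boundary points: A, C, D.
Their circumcentre is (57/34, -25/34) with r² = 26825/578.
The farthest remaining point B is at distance² 16897/578 ≤ 26825/578.
r = √(26825/578) ≈ 6.812.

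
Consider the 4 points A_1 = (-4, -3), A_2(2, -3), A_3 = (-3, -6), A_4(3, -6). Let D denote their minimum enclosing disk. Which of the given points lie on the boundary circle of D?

A_1, A_4

A smallest enclosing disk is always determined by at most three of the input points on its boundary.
The farthest pair is A_1–A_4 with squared distance 58. The circle on this segment as diameter has centre (-0.5, -4.5) and r² = 58/4 = 14.5.
Check A_2: distance² to centre = 8.5 ≤ 14.5, so it lies inside.
All remaining points lie in this disk, and no smaller disk contains both endpoints, so this is the minimum enclosing circle.
The points at distance exactly r from the centre are A_1, A_4 — 2 points.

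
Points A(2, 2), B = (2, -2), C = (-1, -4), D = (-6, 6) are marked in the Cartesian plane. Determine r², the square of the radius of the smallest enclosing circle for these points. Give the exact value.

The minimum enclosing circle is determined by three boundary points: B, C, D.
Their circumcentre is (-2.5, 1.5) with r² = 32.5.
The farthest remaining point A is at distance² 20.5 ≤ 32.5.

32.5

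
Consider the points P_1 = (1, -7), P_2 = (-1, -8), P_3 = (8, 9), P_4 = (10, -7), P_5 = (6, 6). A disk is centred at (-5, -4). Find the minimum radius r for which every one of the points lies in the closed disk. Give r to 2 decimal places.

The required radius is the distance from (-5, -4) to the farthest point.
Squared distances: 45, 32, 338, 234, 221.
Maximum is 338, attained at P_3.
r = √338 ≈ 18.38.

18.38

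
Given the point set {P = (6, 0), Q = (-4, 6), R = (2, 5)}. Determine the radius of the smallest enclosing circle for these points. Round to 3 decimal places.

5.831

Side lengths²: PQ² = 136, PR² = 41, QR² = 37.
Since PQ² = 136 ≥ 41 + 37 = 78, the angle opposite PQ is not acute, so the smallest enclosing circle has PQ as diameter.
Centre = midpoint of PQ = (1, 3), r² = 136/4 = 34.
r = √34 ≈ 5.831.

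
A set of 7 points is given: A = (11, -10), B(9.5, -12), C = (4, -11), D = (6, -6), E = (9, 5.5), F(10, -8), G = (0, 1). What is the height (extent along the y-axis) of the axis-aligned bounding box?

max y = 5.5, min y = -12, so height = 17.5.

17.5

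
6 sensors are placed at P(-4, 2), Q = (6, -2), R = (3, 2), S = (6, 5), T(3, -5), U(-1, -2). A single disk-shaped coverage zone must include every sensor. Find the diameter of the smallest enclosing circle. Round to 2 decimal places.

The minimum enclosing circle is determined by three boundary points: P, S, T.
Their circumcentre is (47/26, 21/26) with r² = 11881/338.
The farthest remaining point Q is at distance² 8605/338 ≤ 11881/338.
Diameter = 2r = 2√(11881/338) ≈ 11.86.

11.86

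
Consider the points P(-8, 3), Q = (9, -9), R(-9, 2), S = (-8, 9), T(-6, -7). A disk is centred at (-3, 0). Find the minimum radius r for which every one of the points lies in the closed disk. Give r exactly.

15

The required radius is the distance from (-3, 0) to the farthest point.
Squared distances: 34, 225, 40, 106, 58.
Maximum is 225, attained at Q.
r = √225 = 15.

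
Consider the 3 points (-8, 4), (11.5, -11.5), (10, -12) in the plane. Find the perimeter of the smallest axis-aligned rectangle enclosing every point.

71

Width = max x − min x = 11.5 − (-8) = 19.5.
Height = max y − min y = 4 − (-12) = 16.
Perimeter = 2(19.5 + 16) = 71.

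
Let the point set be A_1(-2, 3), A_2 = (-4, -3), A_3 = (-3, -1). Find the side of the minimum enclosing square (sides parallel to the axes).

The bounding box has width 2 and height 6.
An axis-aligned square enclosing the set must have side ≥ max(width, height).
So the minimum side is max(2, 6) = 6.

6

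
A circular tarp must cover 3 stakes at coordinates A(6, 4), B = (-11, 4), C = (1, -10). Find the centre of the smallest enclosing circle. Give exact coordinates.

(-2.5, -6/7)

Side lengths²: AB² = 289, AC² = 221, BC² = 340.
Since BC² = 340 < 289 + 221 = 510, the triangle is acute, so the smallest enclosing circle is the circumcircle.
Circumcentre = (-2.5, -6/7), r² = 18785/196.
Centre = (-2.5, -6/7).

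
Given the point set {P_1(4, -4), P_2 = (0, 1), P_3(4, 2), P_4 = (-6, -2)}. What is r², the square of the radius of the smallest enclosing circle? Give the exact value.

30.16

A smallest enclosing disk is always determined by at most three of the input points on its boundary.
The minimum enclosing circle is determined by three boundary points: P_1, P_3, P_4.
Their circumcentre is (-0.6, -1) with r² = 30.16.
The farthest remaining point P_2 is at distance² 4.36 ≤ 30.16.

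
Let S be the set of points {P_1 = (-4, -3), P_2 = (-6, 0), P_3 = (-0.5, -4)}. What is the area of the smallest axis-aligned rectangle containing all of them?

x ranges over [-6, -0.5], width 5.5.
y ranges over [-4, 0], height 4.
Area = 5.5 × 4 = 22.

22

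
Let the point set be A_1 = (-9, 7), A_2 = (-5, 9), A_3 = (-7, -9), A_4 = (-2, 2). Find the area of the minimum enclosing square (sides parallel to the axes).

The bounding box has width 7 and height 18.
An axis-aligned square enclosing the set must have side ≥ max(width, height).
So the minimum side is max(7, 18) = 18.
Area = 18² = 324.

324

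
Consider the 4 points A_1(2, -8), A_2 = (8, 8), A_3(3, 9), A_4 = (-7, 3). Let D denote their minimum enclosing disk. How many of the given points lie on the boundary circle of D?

A smallest enclosing disk is always determined by at most three of the input points on its boundary.
The minimum enclosing circle is determined by three boundary points: A_1, A_2, A_4.
Their circumcentre is (41/21, 8/7) with r² = 36865/441.
The farthest remaining point A_3 is at distance² 27709/441 ≤ 36865/441.
The points at distance exactly r from the centre are A_1, A_2, A_4 — 3 points.

3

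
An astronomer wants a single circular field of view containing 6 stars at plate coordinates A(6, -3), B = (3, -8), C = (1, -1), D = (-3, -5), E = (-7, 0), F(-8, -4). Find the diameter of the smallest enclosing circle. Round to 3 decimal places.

The minimum enclosing circle of a finite set is fixed by two of the points (as a diameter) or three (as a circumcircle).
The farthest pair is A–F with squared distance 197. The circle on this segment as diameter has centre (-1, -3.5) and r² = 197/4 = 49.25.
Check B: distance² to centre = 36.25 ≤ 49.25, so it lies inside.
All remaining points lie in this disk, and no smaller disk contains both endpoints, so this is the minimum enclosing circle.
Diameter = 2r = 2√(49.25) ≈ 14.036.

14.036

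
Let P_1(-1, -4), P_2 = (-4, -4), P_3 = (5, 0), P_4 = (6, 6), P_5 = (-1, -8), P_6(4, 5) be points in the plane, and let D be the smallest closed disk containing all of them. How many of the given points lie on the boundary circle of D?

2

The minimum enclosing circle of a finite set is fixed by two of the points (as a diameter) or three (as a circumcircle).
The farthest pair is P_4–P_5 with squared distance 245. The circle on this segment as diameter has centre (2.5, -1) and r² = 245/4 = 61.25.
Check P_1: distance² to centre = 21.25 ≤ 61.25, so it lies inside.
All remaining points lie in this disk, and no smaller disk contains both endpoints, so this is the minimum enclosing circle.
The points at distance exactly r from the centre are P_4, P_5 — 2 points.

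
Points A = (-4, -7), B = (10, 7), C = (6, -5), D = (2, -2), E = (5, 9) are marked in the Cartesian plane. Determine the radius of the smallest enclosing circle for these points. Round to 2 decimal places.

By Welzl's lemma the MEC is supported by two points (diametrically opposite) or three points (on a circumcircle).
The farthest pair is A–B with squared distance 392. The circle on this segment as diameter has centre (3, 0) and r² = 392/4 = 98.
Check C: distance² to centre = 34 ≤ 98, so it lies inside.
All remaining points lie in this disk, and no smaller disk contains both endpoints, so this is the minimum enclosing circle.
r = √98 ≈ 9.90.

9.90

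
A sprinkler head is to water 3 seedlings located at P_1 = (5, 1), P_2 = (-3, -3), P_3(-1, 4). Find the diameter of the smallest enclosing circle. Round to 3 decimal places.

Side lengths²: P_1P_2² = 80, P_1P_3² = 45, P_2P_3² = 53.
Since P_1P_2² = 80 < 53 + 45 = 98, the triangle is acute, so the smallest enclosing circle is the circumcircle.
Circumcentre = (0.625, -0.25), r² = 20.703125.
Diameter = 2r = 2√(20.703125) ≈ 9.100.

9.100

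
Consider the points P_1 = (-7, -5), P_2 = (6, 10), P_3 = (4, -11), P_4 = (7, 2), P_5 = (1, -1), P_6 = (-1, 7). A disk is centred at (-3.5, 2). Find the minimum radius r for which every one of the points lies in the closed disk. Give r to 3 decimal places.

15.008

The required radius is the distance from (-3.5, 2) to the farthest point.
Squared distances: 61.25, 154.25, 225.25, 110.25, 29.25, 31.25.
Maximum is 225.25, attained at P_3.
r = √(225.25) ≈ 15.008.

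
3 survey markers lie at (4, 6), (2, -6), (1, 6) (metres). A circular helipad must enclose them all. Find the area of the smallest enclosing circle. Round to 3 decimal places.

117.046

Call the three points A, B, C in the order given.
Side lengths²: AB² = 148, AC² = 9, BC² = 145.
Since AB² = 148 < 145 + 9 = 154, the triangle is acute, so the smallest enclosing circle is the circumcircle.
Circumcentre = (2.5, 1/12), r² = 5365/144.
Area = π·r² = π·5365/144 ≈ 117.046.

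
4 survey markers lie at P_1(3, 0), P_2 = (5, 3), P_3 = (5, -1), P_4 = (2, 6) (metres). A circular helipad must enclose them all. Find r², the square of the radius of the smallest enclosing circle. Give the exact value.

A smallest enclosing disk is always determined by at most three of the input points on its boundary.
The farthest pair is P_3–P_4 with squared distance 58. The circle on this segment as diameter has centre (3.5, 2.5) and r² = 58/4 = 14.5.
Check P_1: distance² to centre = 6.5 ≤ 14.5, so it lies inside.
All remaining points lie in this disk, and no smaller disk contains both endpoints, so this is the minimum enclosing circle.

14.5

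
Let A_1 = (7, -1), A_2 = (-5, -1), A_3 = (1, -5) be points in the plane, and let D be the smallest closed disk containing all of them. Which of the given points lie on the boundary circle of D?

A_1, A_2

Side lengths²: A_1A_2² = 144, A_1A_3² = 52, A_2A_3² = 52.
Since A_1A_2² = 144 ≥ 52 + 52 = 104, the angle opposite A_1A_2 is not acute, so the smallest enclosing circle has A_1A_2 as diameter.
Centre = midpoint of A_1A_2 = (1, -1), r² = 144/4 = 36.
The points at distance exactly r from the centre are A_1, A_2 — 2 points.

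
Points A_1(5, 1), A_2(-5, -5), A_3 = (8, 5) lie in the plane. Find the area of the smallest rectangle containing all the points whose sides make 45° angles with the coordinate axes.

In coordinates u = x + y, v = x − y the rectangle is axis-aligned; the map (x,y)→(u,v) scales areas by 2.
u-values: 6, -10, 13; range = 13 − (-10) = 23.
v-values: 4, 0, 3; range = 4 − 0 = 4.
Area = (23 × 4) / 2 = 46.

46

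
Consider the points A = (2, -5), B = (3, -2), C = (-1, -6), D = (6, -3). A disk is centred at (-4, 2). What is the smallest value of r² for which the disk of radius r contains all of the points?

The required radius is the distance from (-4, 2) to the farthest point.
Squared distances: 85, 65, 73, 125.
Maximum is 125, attained at D.

125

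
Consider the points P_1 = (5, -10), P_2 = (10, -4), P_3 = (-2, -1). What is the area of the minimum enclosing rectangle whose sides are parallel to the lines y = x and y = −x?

88

In coordinates u = x + y, v = x − y the rectangle is axis-aligned; the map (x,y)→(u,v) scales areas by 2.
u-values: -5, 6, -3; range = 6 − (-5) = 11.
v-values: 15, 14, -1; range = 15 − (-1) = 16.
Area = (11 × 16) / 2 = 88.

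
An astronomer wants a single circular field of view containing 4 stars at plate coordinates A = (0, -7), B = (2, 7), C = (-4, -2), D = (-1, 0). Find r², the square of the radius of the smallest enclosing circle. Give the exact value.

50

The minimum enclosing circle of a finite set is fixed by two of the points (as a diameter) or three (as a circumcircle).
The farthest pair is A–B with squared distance 200. The circle on this segment as diameter has centre (1, 0) and r² = 200/4 = 50.
Check C: distance² to centre = 29 ≤ 50, so it lies inside.
All remaining points lie in this disk, and no smaller disk contains both endpoints, so this is the minimum enclosing circle.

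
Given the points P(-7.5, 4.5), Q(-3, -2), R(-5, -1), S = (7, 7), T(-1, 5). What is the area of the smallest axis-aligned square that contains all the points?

210.25

The bounding box has width 14.5 and height 9.
An axis-aligned square enclosing the set must have side ≥ max(width, height).
So the minimum side is max(14.5, 9) = 14.5.
Area = 14.5² = 210.25.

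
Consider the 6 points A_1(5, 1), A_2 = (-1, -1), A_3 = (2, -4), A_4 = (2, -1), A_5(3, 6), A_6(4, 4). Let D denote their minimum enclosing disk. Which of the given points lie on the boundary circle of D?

A_3, A_5

The farthest pair is A_3–A_5 with squared distance 101. The circle on this segment as diameter has centre (2.5, 1) and r² = 101/4 = 25.25.
Check A_1: distance² to centre = 6.25 ≤ 25.25, so it lies inside.
All remaining points lie in this disk, and no smaller disk contains both endpoints, so this is the minimum enclosing circle.
The points at distance exactly r from the centre are A_3, A_5 — 2 points.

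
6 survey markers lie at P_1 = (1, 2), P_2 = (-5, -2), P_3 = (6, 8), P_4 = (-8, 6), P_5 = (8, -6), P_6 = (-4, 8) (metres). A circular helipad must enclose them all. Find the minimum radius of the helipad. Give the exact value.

10

The minimum enclosing circle of a finite set is fixed by two of the points (as a diameter) or three (as a circumcircle).
The farthest pair is P_4–P_5 with squared distance 400. The circle on this segment as diameter has centre (0, 0) and r² = 400/4 = 100.
Check P_1: distance² to centre = 5 ≤ 100, so it lies inside.
All remaining points lie in this disk, and no smaller disk contains both endpoints, so this is the minimum enclosing circle.
r = √100 = 10.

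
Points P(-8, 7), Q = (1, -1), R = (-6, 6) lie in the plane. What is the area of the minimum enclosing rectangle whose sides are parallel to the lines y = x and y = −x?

In coordinates u = x + y, v = x − y the rectangle is axis-aligned; the map (x,y)→(u,v) scales areas by 2.
u-values: -1, 0, 0; range = 0 − (-1) = 1.
v-values: -15, 2, -12; range = 2 − (-15) = 17.
Area = (1 × 17) / 2 = 8.5.

8.5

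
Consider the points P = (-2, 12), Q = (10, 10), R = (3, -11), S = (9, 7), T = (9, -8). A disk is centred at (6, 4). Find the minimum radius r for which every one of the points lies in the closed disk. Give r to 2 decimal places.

15.30

The required radius is the distance from (6, 4) to the farthest point.
Squared distances: 128, 52, 234, 18, 153.
Maximum is 234, attained at R.
r = √234 ≈ 15.30.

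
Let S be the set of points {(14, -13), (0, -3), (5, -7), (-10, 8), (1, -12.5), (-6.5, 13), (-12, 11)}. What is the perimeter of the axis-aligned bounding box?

104

Width = max x − min x = 14 − (-12) = 26.
Height = max y − min y = 13 − (-13) = 26.
Perimeter = 2(26 + 26) = 104.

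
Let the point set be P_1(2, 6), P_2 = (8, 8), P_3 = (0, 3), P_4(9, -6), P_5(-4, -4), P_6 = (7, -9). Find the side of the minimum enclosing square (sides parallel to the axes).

The bounding box has width 13 and height 17.
An axis-aligned square enclosing the set must have side ≥ max(width, height).
So the minimum side is max(13, 17) = 17.

17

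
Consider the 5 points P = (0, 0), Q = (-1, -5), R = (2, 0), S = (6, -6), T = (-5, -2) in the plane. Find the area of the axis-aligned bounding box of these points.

x ranges over [-5, 6], width 11.
y ranges over [-6, 0], height 6.
Area = 11 × 6 = 66.

66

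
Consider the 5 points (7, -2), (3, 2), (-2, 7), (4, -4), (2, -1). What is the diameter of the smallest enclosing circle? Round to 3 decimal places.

12.778

The minimum enclosing circle of a finite set is fixed by two of the points (as a diameter) or three (as a circumcircle).
The minimum enclosing circle is determined by three boundary points: (7, -2), (-2, 7), (4, -4).
Their circumcentre is (2.1, 2.1) with r² = 40.82.
The farthest remaining point (2, -1) is at distance² 9.62 ≤ 40.82.
Diameter = 2r = 2√(40.82) ≈ 12.778.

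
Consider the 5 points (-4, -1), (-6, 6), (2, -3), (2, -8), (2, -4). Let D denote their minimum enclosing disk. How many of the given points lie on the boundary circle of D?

A smallest enclosing disk is always determined by at most three of the input points on its boundary.
The farthest pair is (-6, 6)–(2, -8) with squared distance 260. The circle on this segment as diameter has centre (-2, -1) and r² = 260/4 = 65.
Check (-4, -1): distance² to centre = 4 ≤ 65, so it lies inside.
All remaining points lie in this disk, and no smaller disk contains both endpoints, so this is the minimum enclosing circle.
The points at distance exactly r from the centre are (-6, 6), (2, -8) — 2 points.

2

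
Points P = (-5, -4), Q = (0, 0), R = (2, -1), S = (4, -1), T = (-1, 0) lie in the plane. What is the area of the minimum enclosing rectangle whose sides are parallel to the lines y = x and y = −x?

36

In coordinates u = x + y, v = x − y the rectangle is axis-aligned; the map (x,y)→(u,v) scales areas by 2.
u-values: -9, 0, 1, 3, -1; range = 3 − (-9) = 12.
v-values: -1, 0, 3, 5, -1; range = 5 − (-1) = 6.
Area = (12 × 6) / 2 = 36.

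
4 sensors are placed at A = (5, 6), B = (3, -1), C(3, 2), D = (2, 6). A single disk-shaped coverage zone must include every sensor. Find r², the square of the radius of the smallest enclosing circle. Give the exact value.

1325/98

The minimum enclosing circle is determined by three boundary points: A, B, D.
Their circumcentre is (3.5, 37/14) with r² = 1325/98.
The farthest remaining point C is at distance² 65/98 ≤ 1325/98.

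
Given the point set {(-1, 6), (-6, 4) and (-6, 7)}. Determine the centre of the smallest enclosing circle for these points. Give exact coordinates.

(-3.7, 5.5)

Call the three points A, B, C in the order given.
Side lengths²: AB² = 29, AC² = 26, BC² = 9.
Since AB² = 29 < 26 + 9 = 35, the triangle is acute, so the smallest enclosing circle is the circumcircle.
Circumcentre = (-3.7, 5.5), r² = 7.54.
Centre = (-3.7, 5.5).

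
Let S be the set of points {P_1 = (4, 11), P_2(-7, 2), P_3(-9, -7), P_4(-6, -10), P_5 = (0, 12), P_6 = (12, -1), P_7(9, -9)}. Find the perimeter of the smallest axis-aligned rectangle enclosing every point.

Width = max x − min x = 12 − (-9) = 21.
Height = max y − min y = 12 − (-10) = 22.
Perimeter = 2(21 + 22) = 86.

86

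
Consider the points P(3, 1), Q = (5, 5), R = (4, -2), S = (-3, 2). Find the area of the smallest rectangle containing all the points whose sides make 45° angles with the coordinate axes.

In coordinates u = x + y, v = x − y the rectangle is axis-aligned; the map (x,y)→(u,v) scales areas by 2.
u-values: 4, 10, 2, -1; range = 10 − (-1) = 11.
v-values: 2, 0, 6, -5; range = 6 − (-5) = 11.
Area = (11 × 11) / 2 = 60.5.

60.5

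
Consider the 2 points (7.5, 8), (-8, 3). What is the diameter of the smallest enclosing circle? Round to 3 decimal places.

16.286

The smallest circle enclosing two points has them as diameter endpoints.
Centre = midpoint = (-0.25, 5.5); r² = |(7.5, 8)−(-8, 3)|²/4 = 265.25/4 = 66.3125.
Diameter = 2r = 2√(66.3125) ≈ 16.286.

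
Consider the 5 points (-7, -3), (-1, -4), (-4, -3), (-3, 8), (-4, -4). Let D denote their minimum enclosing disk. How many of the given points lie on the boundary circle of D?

3

A smallest enclosing disk is always determined by at most three of the input points on its boundary.
The minimum enclosing circle is determined by three boundary points: (-7, -3), (-1, -4), (-3, 8).
Their circumcentre is (-109/35, 127/70) with r² = 187553/4900.
The farthest remaining point (-4, -4) is at distance² 169493/4900 ≤ 187553/4900.
The points at distance exactly r from the centre are (-7, -3), (-1, -4), (-3, 8) — 3 points.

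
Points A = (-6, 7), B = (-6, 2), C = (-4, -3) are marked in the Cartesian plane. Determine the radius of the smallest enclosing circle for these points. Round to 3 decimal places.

Side lengths²: AB² = 25, AC² = 104, BC² = 29.
Since AC² = 104 ≥ 29 + 25 = 54, the angle opposite AC is not acute, so the smallest enclosing circle has AC as diameter.
Centre = midpoint of AC = (-5, 2), r² = 104/4 = 26.
r = √26 ≈ 5.099.

5.099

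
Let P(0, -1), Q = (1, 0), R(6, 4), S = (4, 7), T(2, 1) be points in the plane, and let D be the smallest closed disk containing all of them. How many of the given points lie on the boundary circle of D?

The farthest pair is P–S with squared distance 80. The circle on this segment as diameter has centre (2, 3) and r² = 80/4 = 20.
Check Q: distance² to centre = 10 ≤ 20, so it lies inside.
All remaining points lie in this disk, and no smaller disk contains both endpoints, so this is the minimum enclosing circle.
The points at distance exactly r from the centre are P, S — 2 points.

2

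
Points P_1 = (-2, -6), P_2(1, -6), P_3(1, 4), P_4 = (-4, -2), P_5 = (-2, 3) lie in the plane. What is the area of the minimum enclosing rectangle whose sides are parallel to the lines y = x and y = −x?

In coordinates u = x + y, v = x − y the rectangle is axis-aligned; the map (x,y)→(u,v) scales areas by 2.
u-values: -8, -5, 5, -6, 1; range = 5 − (-8) = 13.
v-values: 4, 7, -3, -2, -5; range = 7 − (-5) = 12.
Area = (13 × 12) / 2 = 78.

78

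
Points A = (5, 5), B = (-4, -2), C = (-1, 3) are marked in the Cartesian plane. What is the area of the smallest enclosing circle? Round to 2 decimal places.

Side lengths²: AB² = 130, AC² = 40, BC² = 34.
Since AB² = 130 ≥ 40 + 34 = 74, the angle opposite AB is not acute, so the smallest enclosing circle has AB as diameter.
Centre = midpoint of AB = (0.5, 1.5), r² = 130/4 = 32.5.
Area = π·r² = π·32.5 ≈ 102.10.

102.10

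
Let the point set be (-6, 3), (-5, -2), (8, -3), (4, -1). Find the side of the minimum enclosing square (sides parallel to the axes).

The bounding box has width 14 and height 6.
An axis-aligned square enclosing the set must have side ≥ max(width, height).
So the minimum side is max(14, 6) = 14.

14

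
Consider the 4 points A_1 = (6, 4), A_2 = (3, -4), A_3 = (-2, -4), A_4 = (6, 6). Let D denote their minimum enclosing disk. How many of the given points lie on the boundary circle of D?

By Welzl's lemma the MEC is supported by two points (diametrically opposite) or three points (on a circumcircle).
The farthest pair is A_3–A_4 with squared distance 164. The circle on this segment as diameter has centre (2, 1) and r² = 164/4 = 41.
Check A_1: distance² to centre = 25 ≤ 41, so it lies inside.
All remaining points lie in this disk, and no smaller disk contains both endpoints, so this is the minimum enclosing circle.
The points at distance exactly r from the centre are A_3, A_4 — 2 points.

2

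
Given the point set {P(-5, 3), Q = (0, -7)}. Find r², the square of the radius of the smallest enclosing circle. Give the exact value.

31.25

The smallest circle enclosing two points has them as diameter endpoints.
Centre = midpoint = (-2.5, -2); r² = |PQ|²/4 = 125/4 = 31.25.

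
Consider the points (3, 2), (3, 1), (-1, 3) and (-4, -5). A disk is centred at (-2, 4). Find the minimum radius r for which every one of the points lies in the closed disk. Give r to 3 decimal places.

9.220

The required radius is the distance from (-2, 4) to the farthest point.
Squared distances: 29, 34, 2, 85.
Maximum is 85, attained at (-4, -5).
r = √85 ≈ 9.220.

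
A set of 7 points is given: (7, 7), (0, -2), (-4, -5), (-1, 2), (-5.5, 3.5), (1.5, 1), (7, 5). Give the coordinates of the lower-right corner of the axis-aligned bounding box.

(7, -5)

x-range [-5.5, 7], y-range [-5, 7].
The lower-right corner is (7, -5).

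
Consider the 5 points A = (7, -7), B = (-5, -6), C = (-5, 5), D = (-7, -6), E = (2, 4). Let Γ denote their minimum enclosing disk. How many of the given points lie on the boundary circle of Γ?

The minimum enclosing circle is determined by three boundary points: A, C, D.
Their circumcentre is (9/26, -43/26) with r² = 24625/338.
The farthest remaining point B is at distance² 16045/338 ≤ 24625/338.
The points at distance exactly r from the centre are A, C, D — 3 points.

3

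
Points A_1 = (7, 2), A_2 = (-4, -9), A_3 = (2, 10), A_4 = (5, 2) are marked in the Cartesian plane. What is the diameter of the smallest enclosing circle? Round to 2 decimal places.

19.92

The minimum enclosing circle of a finite set is fixed by two of the points (as a diameter) or three (as a circumcircle).
The farthest pair is A_2–A_3 with squared distance 397. The circle on this segment as diameter has centre (-1, 0.5) and r² = 397/4 = 99.25.
Check A_1: distance² to centre = 66.25 ≤ 99.25, so it lies inside.
All remaining points lie in this disk, and no smaller disk contains both endpoints, so this is the minimum enclosing circle.
Diameter = 2r = 2√(99.25) ≈ 19.92.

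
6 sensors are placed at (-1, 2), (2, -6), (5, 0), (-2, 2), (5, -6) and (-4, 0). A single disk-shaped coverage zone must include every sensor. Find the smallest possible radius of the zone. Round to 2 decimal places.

5.42

The minimum enclosing circle of a finite set is fixed by two of the points (as a diameter) or three (as a circumcircle).
The minimum enclosing circle is determined by three boundary points: (-2, 2), (5, -6), (-4, 0).
Their circumcentre is (0.7, -2.7) with r² = 29.38.
The farthest remaining point (5, 0) is at distance² 25.78 ≤ 29.38.
r = √(29.38) ≈ 5.42.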